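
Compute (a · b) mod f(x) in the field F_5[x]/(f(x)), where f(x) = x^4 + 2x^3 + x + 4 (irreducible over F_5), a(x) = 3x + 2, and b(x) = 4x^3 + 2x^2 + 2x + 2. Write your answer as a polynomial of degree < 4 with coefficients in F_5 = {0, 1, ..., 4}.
a · b ≡ 3x + 1 (mod f(x))

Multiply in F_5[x]: a(x)·b(x) = (3x + 2)·(4x^3 + 2x^2 + 2x + 2) = 2x^4 + 4x^3 + 4. This has degree ≥ 4, so divide by f(x) over F_5: 2x^4 + 4x^3 + 4 = (2)·(x^4 + 2x^3 + x + 4) + (3x + 1). Hence a·b ≡ 3x + 1 (mod f). (F_5[x]/(f) is a field with 5^4 = 625 elements since f is irreducible of degree 4.)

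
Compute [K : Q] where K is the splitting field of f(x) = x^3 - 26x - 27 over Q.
[K : Q] = 6

By the rational root test, any rational root of the monic integer polynomial f(x) = x^3 - 26x - 27 must be an integer dividing the constant term -27, i.e. one of ±{1, 3, 9, 27}. Evaluating: f(1) = -52, f(-1) = -2, f(3) = -78, f(-3) = 24, f(9) = 468, f(-9) = -522, f(27) = 18954, f(-27) = -19008; none is 0, so f has no rational root and is therefore irreducible over Q (a cubic with no linear factor over a field is irreducible). For an irreducible cubic, the Galois group is A_3 or S_3 according as the discriminant disc(f) = -4a^3 - 27b^2 = -4·(-26)^3 - 27·(-27)^2 = 50621 is or is not a square in Q. Here disc(f) = 50621 is not a perfect square in Q, so the Galois group of f over Q is not contained in A_3 and must be all of S_3. The splitting field has degree |S_3| = 6 over Q, so [K : Q] = 6.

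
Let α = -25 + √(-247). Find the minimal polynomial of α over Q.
m_α(x) = x^2 + 50x + 872

From α + 25 = √(-247), squaring gives (α + 25)^2 = -247, i.e. α^2 + 50α + 625 = -247, so α^2 + 50α + 872 = 0. The discriminant of x^2 + 50x + 872 is (50)^2 - 4·(872) = 2500 - 3488 = -988, and 4·(-247) is not a perfect square in Q since -247 is squarefree and ≠ 1. Hence x^2 + 50x + 872 is irreducible over Q and is the minimal polynomial of α.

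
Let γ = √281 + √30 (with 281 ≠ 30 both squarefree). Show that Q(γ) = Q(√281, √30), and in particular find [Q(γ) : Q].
[Q(γ) : Q] = 4 (equivalently, Q(γ) = Q(√281, √30))

Obviously Q(γ) ⊆ Q(√281, √30), and [Q(√281, √30):Q] = 4 (since 281, 30 are distinct squarefree integers > 1 with 8430 not a perfect square). To show equality we compute the minimal polynomial of γ. From γ = √281 + √30: γ^2 = 281 + 2√(8430) + 30 = 311 + 2√(8430), so γ^2 - 311 = 2√(8430); squaring, (γ^2 - 311)^2 = 4·8430, i.e. γ^4 - 622γ^2 + 96721 - 33720 = 0, i.e. γ^4 - 622γ^2 + 63001 = 0. So γ is a root of x^4 - 622x^2 + 63001. This polynomial is irreducible over Q: it has no rational root (each ±√281 ± √30 is irrational), and any factorization into two quadratics over Q would force √(8430) ∈ Q (pairing opposite roots) or √281, √30 ∈ Q (other pairings), all impossible. Hence [Q(γ):Q] = 4 = [Q(√281, √30):Q], so Q(γ) = Q(√281, √30).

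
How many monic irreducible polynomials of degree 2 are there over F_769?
There are 295296 monic irreducible polynomials of degree 2 over F_769

Each element of F_{769^2} that lies in no proper subfield is a root of exactly one monic irreducible of degree 2 over F_769, and each such polynomial has 2 distinct roots in F_{769^2}. By Möbius inversion the count is N_769(2) = (1/2) Σ_{d|2} μ(2/d) · 769^d = (1/2)(μ(2)·769^1 + μ(1)·769^2) = 590592/2 = 295296.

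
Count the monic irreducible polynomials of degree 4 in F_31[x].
There are 230640 monic irreducible polynomials of degree 4 over F_31

Each element of F_{31^4} that lies in no proper subfield is a root of exactly one monic irreducible of degree 4 over F_31, and each such polynomial has 4 distinct roots in F_{31^4}. By Möbius inversion the count is N_31(4) = (1/4) Σ_{d|4} μ(4/d) · 31^d = (1/4)(μ(4)·31^1 + μ(2)·31^2 + μ(1)·31^4) = 922560/4 = 230640.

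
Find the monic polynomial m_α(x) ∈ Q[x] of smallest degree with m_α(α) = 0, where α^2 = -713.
m_α(x) = x^2 + 713

α satisfies α^2 + 713 = 0, so x^2 + 713 annihilates α. Since d = -713 is squarefree and ≠ 1, it is not a perfect square in Q, so x^2 + 713 has no rational root and is therefore irreducible over Q (a degree-2 polynomial over a field is irreducible iff it has no root). Hence m_α(x) = x^2 + 713.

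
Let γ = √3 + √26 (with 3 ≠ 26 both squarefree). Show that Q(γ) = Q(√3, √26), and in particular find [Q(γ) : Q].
[Q(γ) : Q] = 4 (equivalently, Q(γ) = Q(√3, √26))

Obviously Q(γ) ⊆ Q(√3, √26), and [Q(√3, √26):Q] = 4 (since 3, 26 are distinct squarefree integers > 1 with 78 not a perfect square). To show equality we compute the minimal polynomial of γ. From γ = √3 + √26: γ^2 = 3 + 2√(78) + 26 = 29 + 2√(78), so γ^2 - 29 = 2√(78); squaring, (γ^2 - 29)^2 = 4·78, i.e. γ^4 - 58γ^2 + 841 - 312 = 0, i.e. γ^4 - 58γ^2 + 529 = 0. So γ is a root of x^4 - 58x^2 + 529. This polynomial is irreducible over Q: it has no rational root (each ±√3 ± √26 is irrational), and any factorization into two quadratics over Q would force √(78) ∈ Q (pairing opposite roots) or √3, √26 ∈ Q (other pairings), all impossible. Hence [Q(γ):Q] = 4 = [Q(√3, √26):Q], so Q(γ) = Q(√3, √26).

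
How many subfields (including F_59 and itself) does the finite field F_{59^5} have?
F_{59^5} has 2 subfields

The subfields of F_{p^n} are exactly the fields F_{p^d} for d | n (each is the fixed field of the unique index-d subgroup of Gal(F_{p^n}/F_p) ≅ Z/nZ). The divisors of n = 5 are {1, 5}, giving 2 subfields: F_{59^1}, F_{59^5}.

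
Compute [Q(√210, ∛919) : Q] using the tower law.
[Q(√210, ∛919) : Q] = 6

Let L = Q(√210, ∛919). Since Q(√210) ⊂ L and [Q(√210):Q] = 2, the tower law gives 2 | [L:Q]. Likewise Q(∛919) ⊂ L with [Q(∛919):Q] = 3 (because 919 is not a perfect cube), so 3 | [L:Q]. As gcd(2,3) = 1, [L:Q] is divisible by 6. Conversely L is generated over Q by √210 and ∛919, so [L:Q] ≤ 2·3 = 6. Therefore [Q(√210, ∛919) : Q] = 6.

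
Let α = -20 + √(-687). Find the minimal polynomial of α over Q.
m_α(x) = x^2 + 40x + 1087

From α + 20 = √(-687), squaring gives (α + 20)^2 = -687, i.e. α^2 + 40α + 400 = -687, so α^2 + 40α + 1087 = 0. The discriminant of x^2 + 40x + 1087 is (40)^2 - 4·(1087) = 1600 - 4348 = -2748, and 4·(-687) is not a perfect square in Q since -687 is squarefree and ≠ 1. Hence x^2 + 40x + 1087 is irreducible over Q and is the minimal polynomial of α.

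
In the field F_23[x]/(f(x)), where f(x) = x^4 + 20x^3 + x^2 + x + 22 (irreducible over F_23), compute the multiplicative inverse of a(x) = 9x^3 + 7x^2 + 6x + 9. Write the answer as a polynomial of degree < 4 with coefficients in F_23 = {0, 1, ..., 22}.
a(x)^(-1) ≡ 10x^3 + 3x^2 + 2x + 2 (mod f(x))

Since f is irreducible over F_23, F_23[x]/(f) is a field and a(x) ≠ 0 has an inverse. Apply the extended Euclidean algorithm to f(x) and a(x) in F_23[x]: f(x) = (18x + 1)·a(x) + (x^2 + 17x + 13);  a(x) = (9x + 15)·(x^2 + 17x + 13) + (2x + 21);  (x^2 + 17x + 13) = (12x + 9)·(2x + 21) + (8). The last nonzero remainder is the constant 8 = gcd(f, a) in F_23. Back-substituting through the division chain expresses 8 = s(x)·a(x) + t(x)·f(x) with s(x) ≡ 11x^3 + x^2 + 16x + 16 (mod f), so (11x^3 + x^2 + 16x + 16)·a(x) ≡ 8 (mod f). Multiplying by 8^(-1) ≡ 3 in F_23 gives a(x)^(-1) ≡ 3·(11x^3 + x^2 + 16x + 16) ≡ 10x^3 + 3x^2 + 2x + 2 (mod f). Check: (9x^3 + 7x^2 + 6x + 9)·(10x^3 + 3x^2 + 2x + 2) = 21x^6 + 5x^5 + 7x^4 + 2x^3 + 7x^2 + 7x + 18 ≡ 1 (mod x^4 + 20x^3 + x^2 + x + 22).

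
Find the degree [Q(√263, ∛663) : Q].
[Q(√263, ∛663) : Q] = 6

Let L = Q(√263, ∛663). Since Q(√263) ⊂ L and [Q(√263):Q] = 2, the tower law gives 2 | [L:Q]. Likewise Q(∛663) ⊂ L with [Q(∛663):Q] = 3 (because 663 is not a perfect cube), so 3 | [L:Q]. As gcd(2,3) = 1, [L:Q] is divisible by 6. Conversely L is generated over Q by √263 and ∛663, so [L:Q] ≤ 2·3 = 6. Therefore [Q(√263, ∛663) : Q] = 6.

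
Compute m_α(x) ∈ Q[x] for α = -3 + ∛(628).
m_α(x) = x^3 + 9x^2 + 27x - 601

Set β = α + 3 = ∛(628), so β^3 = 628. Then (α + 3)^3 - 628 = 0, i.e. α is a root of g(x) = (x + 3)^3 - 628 = x^3 + 9x^2 + 27x - 601. Since g(x) = h(x + 3) where h(x) = x^3 - 628, and h is irreducible over Q (because 628 is not a perfect cube, so h has no rational root, and a monic cubic with no rational root is irreducible), g is also irreducible (irreducibility is preserved under the substitution x → x + 3). Hence m_α(x) = x^3 + 9x^2 + 27x - 601.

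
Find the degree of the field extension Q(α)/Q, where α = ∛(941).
[Q(α):Q] = 3

The minimal polynomial of α is x^3 - 941, irreducible over Q since 941 is not a perfect cube (so x^3 - 941 has no rational root). Hence [Q(α):Q] = deg(m_α) = 3.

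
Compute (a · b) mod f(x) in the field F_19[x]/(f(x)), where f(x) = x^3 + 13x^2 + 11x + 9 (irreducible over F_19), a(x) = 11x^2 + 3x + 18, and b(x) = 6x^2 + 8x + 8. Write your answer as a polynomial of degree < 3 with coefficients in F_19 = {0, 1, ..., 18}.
a · b ≡ 17x^2 + 18x + 15 (mod f(x))

Multiply in F_19[x]: a(x)·b(x) = (11x^2 + 3x + 18)·(6x^2 + 8x + 8) = 9x^4 + 11x^3 + 11x^2 + 16x + 11. This has degree ≥ 3, so divide by f(x) over F_19: 9x^4 + 11x^3 + 11x^2 + 16x + 11 = (9x + 8)·(x^3 + 13x^2 + 11x + 9) + (17x^2 + 18x + 15). Hence a·b ≡ 17x^2 + 18x + 15 (mod f). (F_19[x]/(f) is a field with 19^3 = 6859 elements since f is irreducible of degree 3.)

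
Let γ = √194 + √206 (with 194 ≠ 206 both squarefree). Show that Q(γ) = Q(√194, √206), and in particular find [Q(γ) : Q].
[Q(γ) : Q] = 4 (equivalently, Q(γ) = Q(√194, √206))

Obviously Q(γ) ⊆ Q(√194, √206), and [Q(√194, √206):Q] = 4 (since 194, 206 are distinct squarefree integers > 1 with 39964 not a perfect square). To show equality we compute the minimal polynomial of γ. From γ = √194 + √206: γ^2 = 194 + 2√(39964) + 206 = 400 + 2√(39964), so γ^2 - 400 = 2√(39964); squaring, (γ^2 - 400)^2 = 4·39964, i.e. γ^4 - 800γ^2 + 160000 - 159856 = 0, i.e. γ^4 - 800γ^2 + 144 = 0. So γ is a root of x^4 - 800x^2 + 144. This polynomial is irreducible over Q: it has no rational root (each ±√194 ± √206 is irrational), and any factorization into two quadratics over Q would force √(39964) ∈ Q (pairing opposite roots) or √194, √206 ∈ Q (other pairings), all impossible. Hence [Q(γ):Q] = 4 = [Q(√194, √206):Q], so Q(γ) = Q(√194, √206).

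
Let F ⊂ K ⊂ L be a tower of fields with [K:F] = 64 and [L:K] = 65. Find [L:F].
[L:F] = 4160

The tower law says that for any tower of field extensions F ⊂ K ⊂ L with finite degrees, [L:F] = [L:K] · [K:F]. Here this gives [L:F] = 65 · 64 = 4160.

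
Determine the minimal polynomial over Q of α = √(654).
m_α(x) = x^2 - 654

α satisfies α^2 - 654 = 0, so x^2 - 654 annihilates α. Since d = 654 is squarefree and ≠ 1, it is not a perfect square in Q, so x^2 - 654 has no rational root and is therefore irreducible over Q (a degree-2 polynomial over a field is irreducible iff it has no root). Hence m_α(x) = x^2 - 654.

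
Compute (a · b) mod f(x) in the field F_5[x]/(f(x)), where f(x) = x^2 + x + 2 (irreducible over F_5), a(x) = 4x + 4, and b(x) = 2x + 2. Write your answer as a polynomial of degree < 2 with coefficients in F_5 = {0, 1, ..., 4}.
a · b ≡ 3x + 2 (mod f(x))

Multiply in F_5[x]: a(x)·b(x) = (4x + 4)·(2x + 2) = 3x^2 + x + 3. This has degree ≥ 2, so divide by f(x) over F_5: 3x^2 + x + 3 = (3)·(x^2 + x + 2) + (3x + 2). Hence a·b ≡ 3x + 2 (mod f). (F_5[x]/(f) is a field with 5^2 = 25 elements since f is irreducible of degree 2.)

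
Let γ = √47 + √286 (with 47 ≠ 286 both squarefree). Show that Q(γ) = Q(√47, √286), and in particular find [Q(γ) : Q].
[Q(γ) : Q] = 4 (equivalently, Q(γ) = Q(√47, √286))

Obviously Q(γ) ⊆ Q(√47, √286), and [Q(√47, √286):Q] = 4 (since 47, 286 are distinct squarefree integers > 1 with 13442 not a perfect square). To show equality we compute the minimal polynomial of γ. From γ = √47 + √286: γ^2 = 47 + 2√(13442) + 286 = 333 + 2√(13442), so γ^2 - 333 = 2√(13442); squaring, (γ^2 - 333)^2 = 4·13442, i.e. γ^4 - 666γ^2 + 110889 - 53768 = 0, i.e. γ^4 - 666γ^2 + 57121 = 0. So γ is a root of x^4 - 666x^2 + 57121. This polynomial is irreducible over Q: it has no rational root (each ±√47 ± √286 is irrational), and any factorization into two quadratics over Q would force √(13442) ∈ Q (pairing opposite roots) or √47, √286 ∈ Q (other pairings), all impossible. Hence [Q(γ):Q] = 4 = [Q(√47, √286):Q], so Q(γ) = Q(√47, √286).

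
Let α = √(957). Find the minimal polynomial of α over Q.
m_α(x) = x^2 - 957

α satisfies α^2 - 957 = 0, so x^2 - 957 annihilates α. Since d = 957 is squarefree and ≠ 1, it is not a perfect square in Q, so x^2 - 957 has no rational root and is therefore irreducible over Q (a degree-2 polynomial over a field is irreducible iff it has no root). Hence m_α(x) = x^2 - 957.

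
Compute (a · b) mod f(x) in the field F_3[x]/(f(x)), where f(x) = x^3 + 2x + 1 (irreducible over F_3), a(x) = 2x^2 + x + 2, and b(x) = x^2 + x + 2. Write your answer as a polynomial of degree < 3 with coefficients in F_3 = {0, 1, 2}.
a · b ≡ 2x + 1 (mod f(x))

Multiply in F_3[x]: a(x)·b(x) = (2x^2 + x + 2)·(x^2 + x + 2) = 2x^4 + x^2 + x + 1. This has degree ≥ 3, so divide by f(x) over F_3: 2x^4 + x^2 + x + 1 = (2x)·(x^3 + 2x + 1) + (2x + 1). Hence a·b ≡ 2x + 1 (mod f). (F_3[x]/(f) is a field with 3^3 = 27 elements since f is irreducible of degree 3.)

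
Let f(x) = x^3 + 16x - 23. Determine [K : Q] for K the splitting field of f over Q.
[K : Q] = 6

By the rational root test, any rational root of the monic integer polynomial f(x) = x^3 + 16x - 23 must be an integer dividing the constant term -23, i.e. one of ±{1, 23}. Evaluating: f(1) = -6, f(-1) = -40, f(23) = 12512, f(-23) = -12558; none is 0, so f has no rational root and is therefore irreducible over Q (a cubic with no linear factor over a field is irreducible). For an irreducible cubic, the Galois group is A_3 or S_3 according as the discriminant disc(f) = -4a^3 - 27b^2 = -4·(16)^3 - 27·(-23)^2 = -30667 is or is not a square in Q. Here disc(f) = -30667 is not a perfect square in Q, so the Galois group of f over Q is not contained in A_3 and must be all of S_3. The splitting field has degree |S_3| = 6 over Q, so [K : Q] = 6.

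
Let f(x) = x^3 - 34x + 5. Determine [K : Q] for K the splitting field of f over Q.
[K : Q] = 6

By the rational root test, any rational root of the monic integer polynomial f(x) = x^3 - 34x + 5 must be an integer dividing the constant term 5, i.e. one of ±{1, 5}. Evaluating: f(1) = -28, f(-1) = 38, f(5) = -40, f(-5) = 50; none is 0, so f has no rational root and is therefore irreducible over Q (a cubic with no linear factor over a field is irreducible). For an irreducible cubic, the Galois group is A_3 or S_3 according as the discriminant disc(f) = -4a^3 - 27b^2 = -4·(-34)^3 - 27·(5)^2 = 156541 is or is not a square in Q. Here disc(f) = 156541 is not a perfect square in Q, so the Galois group of f over Q is not contained in A_3 and must be all of S_3. The splitting field has degree |S_3| = 6 over Q, so [K : Q] = 6.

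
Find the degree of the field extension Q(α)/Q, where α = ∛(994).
[Q(α):Q] = 3

The minimal polynomial of α is x^3 - 994, irreducible over Q since 994 is not a perfect cube (so x^3 - 994 has no rational root). Hence [Q(α):Q] = deg(m_α) = 3.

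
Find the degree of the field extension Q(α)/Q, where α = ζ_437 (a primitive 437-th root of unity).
[Q(α):Q] = 396

The minimal polynomial of ζ_437 over Q is the 437-th cyclotomic polynomial Φ_437(x), which is irreducible over Q and has degree φ(437) = 396. Hence [Q(α):Q] = φ(437) = 396.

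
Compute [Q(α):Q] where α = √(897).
[Q(α):Q] = 2

[Q(α):Q] equals the degree of the minimal polynomial of α. Here α^2 = 897 and x^2 - 897 is irreducible (d = 897 is squarefree, ≠ 1, hence not a square), so deg(m_α) = 2. Thus [Q(α):Q] = 2.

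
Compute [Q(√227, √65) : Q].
[Q(√227, √65) : Q] = 4

[Q(√227):Q] = 2 (min poly x^2 - 227, irreducible since 227 is squarefree > 1). For the top step, suppose √65 ∈ Q(√227), say √65 = c + d√227 with c, d ∈ Q. Squaring: 65 = c^2 + 227d^2 + 2cd√227. Since √227 ∉ Q this forces 2cd = 0. If d = 0 then √65 = c ∈ Q, contradicting 65 squarefree > 1. If c = 0 then 65 = 227d^2, so 227·65 = (227d)^2 is a perfect square in Q — but 227·65 = 14755 is not a perfect square (since 227 and 65 are distinct squarefree integers). Contradiction. Hence √65 ∉ Q(√227), so x^2 - 65 stays irreducible over Q(√227) and [Q(√227, √65) : Q(√227)] = 2. By the tower law, [Q(√227, √65) : Q] = 2 · 2 = 4.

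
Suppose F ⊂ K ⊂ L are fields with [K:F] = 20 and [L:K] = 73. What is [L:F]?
[L:F] = 1460

The tower law says that for any tower of field extensions F ⊂ K ⊂ L with finite degrees, [L:F] = [L:K] · [K:F]. Here this gives [L:F] = 73 · 20 = 1460.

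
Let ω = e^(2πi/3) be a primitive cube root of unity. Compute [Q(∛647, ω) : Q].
[Q(∛647, ω) : Q] = 6

[Q(∛647):Q] = 3 (min poly x^3 - 647, irreducible since 647 is not a perfect cube). [Q(ω):Q] = 2 (min poly x^2 + x + 1). Since Q(∛647) ⊂ R and ω ∉ R, we have ω ∉ Q(∛647), so x^2 + x + 1 remains irreducible over Q(∛647) and [Q(∛647, ω) : Q(∛647)] = 2. By the tower law, [Q(∛647, ω) : Q] = 3 · 2 = 6. (In fact Q(∛647, ω) is the splitting field of x^3 - 647 over Q.)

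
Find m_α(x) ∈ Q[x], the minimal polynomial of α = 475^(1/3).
m_α(x) = x^3 - 475

α satisfies α^3 = 475, so x^3 - 475 annihilates α. By the rational root test, a rational root p/q (in lowest terms) of x^3 - 475 would satisfy p^3 = 475 q^3, forcing q = 1 and p^3 = 475; but 475 is not a perfect cube, contradiction. A monic cubic over Q with no rational root is irreducible (any nontrivial factorization would include a linear factor). Hence x^3 - 475 is the minimal polynomial of α, and in particular [Q(α):Q] = 3.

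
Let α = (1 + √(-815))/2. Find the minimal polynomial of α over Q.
m_α(x) = x^2 - x + 204

From 2α - 1 = √(-815), squaring gives (2α - 1)^2 = -815, i.e. 4α^2 - 4α + 1 = -815, so α^2 - α + (1 + 815)/4 = 0. Since -815 ≡ 1 (mod 4), (1 + 815)/4 = 204 ∈ Z. The polynomial x^2 - x + 204 has discriminant 1 - 4·(204) = -815, which is not a perfect square in Q (d = -815 is squarefree and ≠ 1), so x^2 - x + 204 is irreducible over Q. It is the minimal polynomial of α.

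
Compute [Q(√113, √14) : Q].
[Q(√113, √14) : Q] = 4

[Q(√113):Q] = 2 (min poly x^2 - 113, irreducible since 113 is squarefree > 1). For the top step, suppose √14 ∈ Q(√113), say √14 = c + d√113 with c, d ∈ Q. Squaring: 14 = c^2 + 113d^2 + 2cd√113. Since √113 ∉ Q this forces 2cd = 0. If d = 0 then √14 = c ∈ Q, contradicting 14 squarefree > 1. If c = 0 then 14 = 113d^2, so 113·14 = (113d)^2 is a perfect square in Q — but 113·14 = 1582 is not a perfect square (since 113 and 14 are distinct squarefree integers). Contradiction. Hence √14 ∉ Q(√113), so x^2 - 14 stays irreducible over Q(√113) and [Q(√113, √14) : Q(√113)] = 2. By the tower law, [Q(√113, √14) : Q] = 2 · 2 = 4.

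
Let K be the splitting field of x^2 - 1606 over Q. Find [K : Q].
[K : Q] = 2

f(x) = x^2 - 1606 factors as (x - √1606)(x + √1606). The splitting field is K = Q(√1606). Since 1606 is squarefree and > 1, it is not a perfect square, so x^2 - 1606 is irreducible over Q and [Q(√1606) : Q] = 2. Hence [K : Q] = 2.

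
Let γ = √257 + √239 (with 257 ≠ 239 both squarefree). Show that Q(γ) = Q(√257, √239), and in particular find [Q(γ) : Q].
[Q(γ) : Q] = 4 (equivalently, Q(γ) = Q(√257, √239))

Obviously Q(γ) ⊆ Q(√257, √239), and [Q(√257, √239):Q] = 4 (since 257, 239 are distinct squarefree integers > 1 with 61423 not a perfect square). To show equality we compute the minimal polynomial of γ. From γ = √257 + √239: γ^2 = 257 + 2√(61423) + 239 = 496 + 2√(61423), so γ^2 - 496 = 2√(61423); squaring, (γ^2 - 496)^2 = 4·61423, i.e. γ^4 - 992γ^2 + 246016 - 245692 = 0, i.e. γ^4 - 992γ^2 + 324 = 0. So γ is a root of x^4 - 992x^2 + 324. This polynomial is irreducible over Q: it has no rational root (each ±√257 ± √239 is irrational), and any factorization into two quadratics over Q would force √(61423) ∈ Q (pairing opposite roots) or √257, √239 ∈ Q (other pairings), all impossible. Hence [Q(γ):Q] = 4 = [Q(√257, √239):Q], so Q(γ) = Q(√257, √239).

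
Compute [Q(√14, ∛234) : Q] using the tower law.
[Q(√14, ∛234) : Q] = 6

Let L = Q(√14, ∛234). Since Q(√14) ⊂ L and [Q(√14):Q] = 2, the tower law gives 2 | [L:Q]. Likewise Q(∛234) ⊂ L with [Q(∛234):Q] = 3 (because 234 is not a perfect cube), so 3 | [L:Q]. As gcd(2,3) = 1, [L:Q] is divisible by 6. Conversely L is generated over Q by √14 and ∛234, so [L:Q] ≤ 2·3 = 6. Therefore [Q(√14, ∛234) : Q] = 6.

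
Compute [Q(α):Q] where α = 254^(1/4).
[Q(α):Q] = 4

α is a root of x^4 - 254. By Eisenstein's criterion at the prime p = 2 (which divides the constant term 254 but p^2 = 4 does not, since 254 is squarefree), x^4 - 254 is irreducible over Q. Hence [Q(α):Q] = 4.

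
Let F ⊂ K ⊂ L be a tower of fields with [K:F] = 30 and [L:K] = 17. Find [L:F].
[L:F] = 510

The tower law says that for any tower of field extensions F ⊂ K ⊂ L with finite degrees, [L:F] = [L:K] · [K:F]. Here this gives [L:F] = 17 · 30 = 510.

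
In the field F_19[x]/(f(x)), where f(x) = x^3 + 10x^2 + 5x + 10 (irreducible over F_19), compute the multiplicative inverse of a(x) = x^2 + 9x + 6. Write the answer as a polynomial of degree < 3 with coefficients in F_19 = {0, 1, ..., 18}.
a(x)^(-1) ≡ 4x^2 + 15x + 9 (mod f(x))

Since f is irreducible over F_19, F_19[x]/(f) is a field and a(x) ≠ 0 has an inverse. Apply the extended Euclidean algorithm to f(x) and a(x) in F_19[x]: f(x) = (x + 1)·a(x) + (9x + 4);  a(x) = (17x + 4)·(9x + 4) + (9). The last nonzero remainder is the constant 9 = gcd(f, a) in F_19. Back-substituting through the division chain expresses 9 = s(x)·a(x) + t(x)·f(x) with s(x) ≡ 17x^2 + 2x + 5 (mod f), so (17x^2 + 2x + 5)·a(x) ≡ 9 (mod f). Multiplying by 9^(-1) ≡ 17 in F_19 gives a(x)^(-1) ≡ 17·(17x^2 + 2x + 5) ≡ 4x^2 + 15x + 9 (mod f). Check: (x^2 + 9x + 6)·(4x^2 + 15x + 9) = 4x^4 + 13x^3 + 16x^2 + 16 ≡ 1 (mod x^3 + 10x^2 + 5x + 10).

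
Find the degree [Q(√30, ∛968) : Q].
[Q(√30, ∛968) : Q] = 6

Let L = Q(√30, ∛968). Since Q(√30) ⊂ L and [Q(√30):Q] = 2, the tower law gives 2 | [L:Q]. Likewise Q(∛968) ⊂ L with [Q(∛968):Q] = 3 (because 968 is not a perfect cube), so 3 | [L:Q]. As gcd(2,3) = 1, [L:Q] is divisible by 6. Conversely L is generated over Q by √30 and ∛968, so [L:Q] ≤ 2·3 = 6. Therefore [Q(√30, ∛968) : Q] = 6.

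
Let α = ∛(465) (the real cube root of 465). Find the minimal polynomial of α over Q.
m_α(x) = x^3 - 465

α satisfies α^3 = 465, so x^3 - 465 annihilates α. By the rational root test, a rational root p/q (in lowest terms) of x^3 - 465 would satisfy p^3 = 465 q^3, forcing q = 1 and p^3 = 465; but 465 is not a perfect cube, contradiction. A monic cubic over Q with no rational root is irreducible (any nontrivial factorization would include a linear factor). Hence x^3 - 465 is the minimal polynomial of α, and in particular [Q(α):Q] = 3.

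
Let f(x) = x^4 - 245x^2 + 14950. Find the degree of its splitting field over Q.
[K : Q] = 4

Solving the quadratic in x^2: x^2 = (245 ± √(245^2 - 4·14950))/2 = (245 ± √225)/2 = (245 ± 15)/2, giving x^2 = 115 or x^2 = 130. So f(x) = (x^2 - 115)(x^2 - 130) and the roots of f are ±√115, ±√130. Hence the splitting field is K = Q(√115, √130). Since 115 and 130 are distinct squarefree integers > 1, their product 14950 is not a perfect square, so √130 ∉ Q(√115). By the tower law [K:Q] = [Q(√115,√130):Q(√115)] · [Q(√115):Q] = 2 · 2 = 4.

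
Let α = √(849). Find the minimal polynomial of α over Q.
m_α(x) = x^2 - 849

α satisfies α^2 - 849 = 0, so x^2 - 849 annihilates α. Since d = 849 is squarefree and ≠ 1, it is not a perfect square in Q, so x^2 - 849 has no rational root and is therefore irreducible over Q (a degree-2 polynomial over a field is irreducible iff it has no root). Hence m_α(x) = x^2 - 849.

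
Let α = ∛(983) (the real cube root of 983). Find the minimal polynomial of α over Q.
m_α(x) = x^3 - 983

α satisfies α^3 = 983, so x^3 - 983 annihilates α. By the rational root test, a rational root p/q (in lowest terms) of x^3 - 983 would satisfy p^3 = 983 q^3, forcing q = 1 and p^3 = 983; but 983 is not a perfect cube, contradiction. A monic cubic over Q with no rational root is irreducible (any nontrivial factorization would include a linear factor). Hence x^3 - 983 is the minimal polynomial of α, and in particular [Q(α):Q] = 3.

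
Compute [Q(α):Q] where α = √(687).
[Q(α):Q] = 2

[Q(α):Q] equals the degree of the minimal polynomial of α. Here α^2 = 687 and x^2 - 687 is irreducible (d = 687 is squarefree, ≠ 1, hence not a square), so deg(m_α) = 2. Thus [Q(α):Q] = 2.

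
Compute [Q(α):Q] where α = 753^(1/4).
[Q(α):Q] = 4

α is a root of x^4 - 753. By Eisenstein's criterion at the prime p = 3 (which divides the constant term 753 but p^2 = 9 does not, since 753 is squarefree), x^4 - 753 is irreducible over Q. Hence [Q(α):Q] = 4.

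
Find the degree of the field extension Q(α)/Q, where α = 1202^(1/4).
[Q(α):Q] = 4

α is a root of x^4 - 1202. By Eisenstein's criterion at the prime p = 2 (which divides the constant term 1202 but p^2 = 4 does not, since 1202 is squarefree), x^4 - 1202 is irreducible over Q. Hence [Q(α):Q] = 4.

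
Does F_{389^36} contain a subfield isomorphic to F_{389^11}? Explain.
No: F_{389^11} is not a subfield of F_{389^36}

F_{p^m} embeds in F_{p^n} iff m | n. Here 11 ∤ 36 (since 36 = 3·11 + 3 with remainder 3 ≠ 0), so F_{389^11} is not a subfield of F_{389^36}. Equivalently: if it were, the tower law would give 11 = [F_{389^11}:F_389] dividing [F_{389^36}:F_389] = 36, contradiction.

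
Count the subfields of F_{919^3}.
F_{919^3} has 2 subfields

The subfields of F_{p^n} are exactly the fields F_{p^d} for d | n (each is the fixed field of the unique index-d subgroup of Gal(F_{p^n}/F_p) ≅ Z/nZ). The divisors of n = 3 are {1, 3}, giving 2 subfields: F_{919^1}, F_{919^3}.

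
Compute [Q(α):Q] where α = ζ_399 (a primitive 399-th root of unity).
[Q(α):Q] = 216

The minimal polynomial of ζ_399 over Q is the 399-th cyclotomic polynomial Φ_399(x), which is irreducible over Q and has degree φ(399) = 216. Hence [Q(α):Q] = φ(399) = 216.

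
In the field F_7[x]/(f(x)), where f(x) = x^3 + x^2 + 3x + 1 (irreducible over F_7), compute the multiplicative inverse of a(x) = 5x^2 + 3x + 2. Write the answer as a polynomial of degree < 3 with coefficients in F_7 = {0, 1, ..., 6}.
a(x)^(-1) ≡ 3x^2 + 3x + 5 (mod f(x))

Since f is irreducible over F_7, F_7[x]/(f) is a field and a(x) ≠ 0 has an inverse. Apply the extended Euclidean algorithm to f(x) and a(x) in F_7[x]: f(x) = (3x + 4)·a(x) + (6x);  a(x) = (2x + 4)·(6x) + (2). The last nonzero remainder is the constant 2 = gcd(f, a) in F_7. Back-substituting through the division chain expresses 2 = s(x)·a(x) + t(x)·f(x) with s(x) ≡ 6x^2 + 6x + 3 (mod f), so (6x^2 + 6x + 3)·a(x) ≡ 2 (mod f). Multiplying by 2^(-1) ≡ 4 in F_7 gives a(x)^(-1) ≡ 4·(6x^2 + 6x + 3) ≡ 3x^2 + 3x + 5 (mod f). Check: (5x^2 + 3x + 2)·(3x^2 + 3x + 5) = x^4 + 3x^3 + 5x^2 + 3 ≡ 1 (mod x^3 + x^2 + 3x + 1).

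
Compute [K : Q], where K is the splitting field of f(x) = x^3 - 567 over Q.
[K : Q] = 6

The roots of x^3 - 567 are ∛567, ω∛567, ω^2∛567 where ω = e^(2πi/3) is a primitive cube root of unity, so K = Q(∛567, ω). Now [Q(∛567):Q] = 3 (since 567 is not a perfect cube, x^3 - 567 is irreducible) and [Q(ω):Q] = 2. Both 2 and 3 divide [K:Q], and [K:Q] ≤ 3·2 = 6, so [K:Q] = 6. (Equivalently: Q(∛567) ⊂ R but ω ∉ R, so [K : Q(∛567)] = 2.)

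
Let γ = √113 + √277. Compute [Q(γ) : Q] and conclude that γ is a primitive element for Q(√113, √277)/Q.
[Q(γ) : Q] = 4 (equivalently, Q(γ) = Q(√113, √277))

Obviously Q(γ) ⊆ Q(√113, √277), and [Q(√113, √277):Q] = 4 (since 113, 277 are distinct squarefree integers > 1 with 31301 not a perfect square). To show equality we compute the minimal polynomial of γ. From γ = √113 + √277: γ^2 = 113 + 2√(31301) + 277 = 390 + 2√(31301), so γ^2 - 390 = 2√(31301); squaring, (γ^2 - 390)^2 = 4·31301, i.e. γ^4 - 780γ^2 + 152100 - 125204 = 0, i.e. γ^4 - 780γ^2 + 26896 = 0. So γ is a root of x^4 - 780x^2 + 26896. This polynomial is irreducible over Q: it has no rational root (each ±√113 ± √277 is irrational), and any factorization into two quadratics over Q would force √(31301) ∈ Q (pairing opposite roots) or √113, √277 ∈ Q (other pairings), all impossible. Hence [Q(γ):Q] = 4 = [Q(√113, √277):Q], so Q(γ) = Q(√113, √277).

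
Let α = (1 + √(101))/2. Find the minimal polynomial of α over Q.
m_α(x) = x^2 - x - 25

From 2α - 1 = √(101), squaring gives (2α - 1)^2 = 101, i.e. 4α^2 - 4α + 1 = 101, so α^2 - α + (1 - 101)/4 = 0. Since 101 ≡ 1 (mod 4), (1 - 101)/4 = -25 ∈ Z. The polynomial x^2 - x - 25 has discriminant 1 - 4·(-25) = 101, which is not a perfect square in Q (d = 101 is squarefree and ≠ 1), so x^2 - x - 25 is irreducible over Q. It is the minimal polynomial of α.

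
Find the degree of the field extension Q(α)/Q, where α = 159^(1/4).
[Q(α):Q] = 4

α is a root of x^4 - 159. By Eisenstein's criterion at the prime p = 3 (which divides the constant term 159 but p^2 = 9 does not, since 159 is squarefree), x^4 - 159 is irreducible over Q. Hence [Q(α):Q] = 4.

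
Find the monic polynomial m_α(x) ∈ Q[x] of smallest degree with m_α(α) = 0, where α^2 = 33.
m_α(x) = x^2 - 33

α satisfies α^2 - 33 = 0, so x^2 - 33 annihilates α. Since d = 33 is squarefree and ≠ 1, it is not a perfect square in Q, so x^2 - 33 has no rational root and is therefore irreducible over Q (a degree-2 polynomial over a field is irreducible iff it has no root). Hence m_α(x) = x^2 - 33.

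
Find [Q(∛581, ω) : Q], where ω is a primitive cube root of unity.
[Q(∛581, ω) : Q] = 6

[Q(∛581):Q] = 3 (min poly x^3 - 581, irreducible since 581 is not a perfect cube). [Q(ω):Q] = 2 (min poly x^2 + x + 1). Since Q(∛581) ⊂ R and ω ∉ R, we have ω ∉ Q(∛581), so x^2 + x + 1 remains irreducible over Q(∛581) and [Q(∛581, ω) : Q(∛581)] = 2. By the tower law, [Q(∛581, ω) : Q] = 3 · 2 = 6. (In fact Q(∛581, ω) is the splitting field of x^3 - 581 over Q.)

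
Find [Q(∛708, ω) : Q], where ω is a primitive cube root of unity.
[Q(∛708, ω) : Q] = 6

[Q(∛708):Q] = 3 (min poly x^3 - 708, irreducible since 708 is not a perfect cube). [Q(ω):Q] = 2 (min poly x^2 + x + 1). Since Q(∛708) ⊂ R and ω ∉ R, we have ω ∉ Q(∛708), so x^2 + x + 1 remains irreducible over Q(∛708) and [Q(∛708, ω) : Q(∛708)] = 2. By the tower law, [Q(∛708, ω) : Q] = 3 · 2 = 6. (In fact Q(∛708, ω) is the splitting field of x^3 - 708 over Q.)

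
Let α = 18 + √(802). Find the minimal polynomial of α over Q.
m_α(x) = x^2 - 36x - 478

From α - 18 = √(802), squaring gives (α - 18)^2 = 802, i.e. α^2 - 36α + 324 = 802, so α^2 - 36α - 478 = 0. The discriminant of x^2 - 36x - 478 is (-36)^2 - 4·(-478) = 1296 + 1912 = 3208, and 4·(802) is not a perfect square in Q since 802 is squarefree and ≠ 1. Hence x^2 - 36x - 478 is irreducible over Q and is the minimal polynomial of α.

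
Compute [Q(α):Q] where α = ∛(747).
[Q(α):Q] = 3

The minimal polynomial of α is x^3 - 747, irreducible over Q since 747 is not a perfect cube (so x^3 - 747 has no rational root). Hence [Q(α):Q] = deg(m_α) = 3.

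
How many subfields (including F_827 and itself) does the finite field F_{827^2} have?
F_{827^2} has 2 subfields

The subfields of F_{p^n} are exactly the fields F_{p^d} for d | n (each is the fixed field of the unique index-d subgroup of Gal(F_{p^n}/F_p) ≅ Z/nZ). The divisors of n = 2 are {1, 2}, giving 2 subfields: F_{827^1}, F_{827^2}.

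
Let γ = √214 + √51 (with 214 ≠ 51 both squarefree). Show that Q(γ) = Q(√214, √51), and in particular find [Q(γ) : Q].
[Q(γ) : Q] = 4 (equivalently, Q(γ) = Q(√214, √51))

Obviously Q(γ) ⊆ Q(√214, √51), and [Q(√214, √51):Q] = 4 (since 214, 51 are distinct squarefree integers > 1 with 10914 not a perfect square). To show equality we compute the minimal polynomial of γ. From γ = √214 + √51: γ^2 = 214 + 2√(10914) + 51 = 265 + 2√(10914), so γ^2 - 265 = 2√(10914); squaring, (γ^2 - 265)^2 = 4·10914, i.e. γ^4 - 530γ^2 + 70225 - 43656 = 0, i.e. γ^4 - 530γ^2 + 26569 = 0. So γ is a root of x^4 - 530x^2 + 26569. This polynomial is irreducible over Q: it has no rational root (each ±√214 ± √51 is irrational), and any factorization into two quadratics over Q would force √(10914) ∈ Q (pairing opposite roots) or √214, √51 ∈ Q (other pairings), all impossible. Hence [Q(γ):Q] = 4 = [Q(√214, √51):Q], so Q(γ) = Q(√214, √51).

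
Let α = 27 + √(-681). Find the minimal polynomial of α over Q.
m_α(x) = x^2 - 54x + 1410

From α - 27 = √(-681), squaring gives (α - 27)^2 = -681, i.e. α^2 - 54α + 729 = -681, so α^2 - 54α + 1410 = 0. The discriminant of x^2 - 54x + 1410 is (-54)^2 - 4·(1410) = 2916 - 5640 = -2724, and 4·(-681) is not a perfect square in Q since -681 is squarefree and ≠ 1. Hence x^2 - 54x + 1410 is irreducible over Q and is the minimal polynomial of α.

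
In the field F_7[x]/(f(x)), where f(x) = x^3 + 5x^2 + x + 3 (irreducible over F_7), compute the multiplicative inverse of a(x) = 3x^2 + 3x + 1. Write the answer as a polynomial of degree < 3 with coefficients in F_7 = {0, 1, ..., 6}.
a(x)^(-1) ≡ 4x^2 + x + 6 (mod f(x))

Since f is irreducible over F_7, F_7[x]/(f) is a field and a(x) ≠ 0 has an inverse. Apply the extended Euclidean algorithm to f(x) and a(x) in F_7[x]: f(x) = (5x + 6)·a(x) + (6x + 4);  a(x) = (4x + 6)·(6x + 4) + (5). The last nonzero remainder is the constant 5 = gcd(f, a) in F_7. Back-substituting through the division chain expresses 5 = s(x)·a(x) + t(x)·f(x) with s(x) ≡ 6x^2 + 5x + 2 (mod f), so (6x^2 + 5x + 2)·a(x) ≡ 5 (mod f). Multiplying by 5^(-1) ≡ 3 in F_7 gives a(x)^(-1) ≡ 3·(6x^2 + 5x + 2) ≡ 4x^2 + x + 6 (mod f). Check: (3x^2 + 3x + 1)·(4x^2 + x + 6) = 5x^4 + x^3 + 4x^2 + 5x + 6 ≡ 1 (mod x^3 + 5x^2 + x + 3).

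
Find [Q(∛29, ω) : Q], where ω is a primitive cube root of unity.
[Q(∛29, ω) : Q] = 6

[Q(∛29):Q] = 3 (min poly x^3 - 29, irreducible since 29 is not a perfect cube). [Q(ω):Q] = 2 (min poly x^2 + x + 1). Since Q(∛29) ⊂ R and ω ∉ R, we have ω ∉ Q(∛29), so x^2 + x + 1 remains irreducible over Q(∛29) and [Q(∛29, ω) : Q(∛29)] = 2. By the tower law, [Q(∛29, ω) : Q] = 3 · 2 = 6. (In fact Q(∛29, ω) is the splitting field of x^3 - 29 over Q.)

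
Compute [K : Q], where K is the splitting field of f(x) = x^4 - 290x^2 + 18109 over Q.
[K : Q] = 4

Solving the quadratic in x^2: x^2 = (290 ± √(290^2 - 4·18109))/2 = (290 ± √11664)/2 = (290 ± 108)/2, giving x^2 = 91 or x^2 = 199. So f(x) = (x^2 - 91)(x^2 - 199) and the roots of f are ±√91, ±√199. Hence the splitting field is K = Q(√91, √199). Since 91 and 199 are distinct squarefree integers > 1, their product 18109 is not a perfect square, so √199 ∉ Q(√91). By the tower law [K:Q] = [Q(√91,√199):Q(√91)] · [Q(√91):Q] = 2 · 2 = 4.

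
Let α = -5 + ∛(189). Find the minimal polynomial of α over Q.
m_α(x) = x^3 + 15x^2 + 75x - 64

Set β = α + 5 = ∛(189), so β^3 = 189. Then (α + 5)^3 - 189 = 0, i.e. α is a root of g(x) = (x + 5)^3 - 189 = x^3 + 15x^2 + 75x - 64. Since g(x) = h(x + 5) where h(x) = x^3 - 189, and h is irreducible over Q (because 189 is not a perfect cube, so h has no rational root, and a monic cubic with no rational root is irreducible), g is also irreducible (irreducibility is preserved under the substitution x → x + 5). Hence m_α(x) = x^3 + 15x^2 + 75x - 64.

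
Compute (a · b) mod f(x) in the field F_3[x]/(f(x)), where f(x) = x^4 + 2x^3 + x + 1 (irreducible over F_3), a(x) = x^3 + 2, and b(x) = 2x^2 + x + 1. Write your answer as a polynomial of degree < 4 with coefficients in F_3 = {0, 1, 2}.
a · b ≡ x^3 + 2x^2 + 2 (mod f(x))

Multiply in F_3[x]: a(x)·b(x) = (x^3 + 2)·(2x^2 + x + 1) = 2x^5 + x^4 + x^3 + x^2 + 2x + 2. This has degree ≥ 4, so divide by f(x) over F_3: 2x^5 + x^4 + x^3 + x^2 + 2x + 2 = (2x)·(x^4 + 2x^3 + x + 1) + (x^3 + 2x^2 + 2). Hence a·b ≡ x^3 + 2x^2 + 2 (mod f). (F_3[x]/(f) is a field with 3^4 = 81 elements since f is irreducible of degree 4.)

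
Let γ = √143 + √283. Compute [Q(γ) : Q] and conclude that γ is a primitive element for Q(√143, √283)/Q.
[Q(γ) : Q] = 4 (equivalently, Q(γ) = Q(√143, √283))

Obviously Q(γ) ⊆ Q(√143, √283), and [Q(√143, √283):Q] = 4 (since 143, 283 are distinct squarefree integers > 1 with 40469 not a perfect square). To show equality we compute the minimal polynomial of γ. From γ = √143 + √283: γ^2 = 143 + 2√(40469) + 283 = 426 + 2√(40469), so γ^2 - 426 = 2√(40469); squaring, (γ^2 - 426)^2 = 4·40469, i.e. γ^4 - 852γ^2 + 181476 - 161876 = 0, i.e. γ^4 - 852γ^2 + 19600 = 0. So γ is a root of x^4 - 852x^2 + 19600. This polynomial is irreducible over Q: it has no rational root (each ±√143 ± √283 is irrational), and any factorization into two quadratics over Q would force √(40469) ∈ Q (pairing opposite roots) or √143, √283 ∈ Q (other pairings), all impossible. Hence [Q(γ):Q] = 4 = [Q(√143, √283):Q], so Q(γ) = Q(√143, √283).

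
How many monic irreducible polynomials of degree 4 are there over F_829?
There are 118074876210 monic irreducible polynomials of degree 4 over F_829

Each element of F_{829^4} that lies in no proper subfield is a root of exactly one monic irreducible of degree 4 over F_829, and each such polynomial has 4 distinct roots in F_{829^4}. By Möbius inversion the count is N_829(4) = (1/4) Σ_{d|4} μ(4/d) · 829^d = (1/4)(μ(4)·829^1 + μ(2)·829^2 + μ(1)·829^4) = 472299504840/4 = 118074876210.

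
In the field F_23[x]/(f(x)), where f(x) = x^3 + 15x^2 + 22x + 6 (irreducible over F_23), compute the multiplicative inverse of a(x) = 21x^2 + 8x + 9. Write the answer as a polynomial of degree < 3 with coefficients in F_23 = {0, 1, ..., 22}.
a(x)^(-1) ≡ 10x^2 + 7x + 9 (mod f(x))

Since f is irreducible over F_23, F_23[x]/(f) is a field and a(x) ≠ 0 has an inverse. Apply the extended Euclidean algorithm to f(x) and a(x) in F_23[x]: f(x) = (11x + 2)·a(x) + (22x + 11);  a(x) = (2x + 14)·(22x + 11) + (16). The last nonzero remainder is the constant 16 = gcd(f, a) in F_23. Back-substituting through the division chain expresses 16 = s(x)·a(x) + t(x)·f(x) with s(x) ≡ 22x^2 + 20x + 6 (mod f), so (22x^2 + 20x + 6)·a(x) ≡ 16 (mod f). Multiplying by 16^(-1) ≡ 13 in F_23 gives a(x)^(-1) ≡ 13·(22x^2 + 20x + 6) ≡ 10x^2 + 7x + 9 (mod f). Check: (21x^2 + 8x + 9)·(10x^2 + 7x + 9) = 3x^4 + 20x^3 + 13x^2 + 20x + 12 ≡ 1 (mod x^3 + 15x^2 + 22x + 6).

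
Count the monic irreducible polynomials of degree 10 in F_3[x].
There are 5880 monic irreducible polynomials of degree 10 over F_3

Each element of F_{3^10} that lies in no proper subfield is a root of exactly one monic irreducible of degree 10 over F_3, and each such polynomial has 10 distinct roots in F_{3^10}. By Möbius inversion the count is N_3(10) = (1/10) Σ_{d|10} μ(10/d) · 3^d = (1/10)(μ(10)·3^1 + μ(5)·3^2 + μ(2)·3^5 + μ(1)·3^10) = 58800/10 = 5880.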